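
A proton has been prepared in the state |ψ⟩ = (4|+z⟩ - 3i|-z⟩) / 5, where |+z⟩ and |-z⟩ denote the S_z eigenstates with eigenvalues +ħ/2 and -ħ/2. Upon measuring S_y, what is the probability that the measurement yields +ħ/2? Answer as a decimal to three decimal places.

0.020

|+y⟩ = (|+z⟩ + i|-z⟩)/√2, so ⟨+y|ψ⟩ = (1) / (√2·5).
P = |1|² / 50 = 1/50.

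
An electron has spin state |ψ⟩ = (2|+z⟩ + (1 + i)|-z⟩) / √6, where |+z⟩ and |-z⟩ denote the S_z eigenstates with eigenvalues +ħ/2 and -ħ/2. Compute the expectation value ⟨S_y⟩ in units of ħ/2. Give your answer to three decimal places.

⟨σ_y⟩ = 2 Im(a* b)/(|a|²+|b|²) with a = 2, b = (1 + i).
a* b = (2 + 2i), so ⟨σ_y⟩ = 4/6.
⟨S_y⟩ = (ħ/2)·⟨σ_y⟩.

0.667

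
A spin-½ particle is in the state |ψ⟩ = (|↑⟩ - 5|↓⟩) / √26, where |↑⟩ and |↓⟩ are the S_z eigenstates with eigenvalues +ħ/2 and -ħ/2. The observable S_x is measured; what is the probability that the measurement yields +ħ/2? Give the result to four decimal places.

|+x⟩ = (|↑⟩ + |↓⟩)/√2, so ⟨+x|ψ⟩ = (-4) / (√2·√26).
P = |-4|² / 52 = 16/52.

0.3077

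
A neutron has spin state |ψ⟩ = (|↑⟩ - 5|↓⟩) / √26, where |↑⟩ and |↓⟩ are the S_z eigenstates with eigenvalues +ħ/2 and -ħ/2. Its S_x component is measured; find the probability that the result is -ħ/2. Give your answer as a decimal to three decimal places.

|-x⟩ = (|↑⟩ - |↓⟩)/√2, so ⟨-x|ψ⟩ = (6) / (√2·√26).
P = |6|² / 52 = 36/52.

0.692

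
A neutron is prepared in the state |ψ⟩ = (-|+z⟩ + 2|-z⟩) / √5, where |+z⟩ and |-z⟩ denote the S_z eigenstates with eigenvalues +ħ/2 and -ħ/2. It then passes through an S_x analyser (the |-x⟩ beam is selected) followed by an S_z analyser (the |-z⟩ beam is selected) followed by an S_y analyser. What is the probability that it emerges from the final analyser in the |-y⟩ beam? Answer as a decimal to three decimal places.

0.225

First analyser (S_x): P(|-x⟩) = |⟨-x|ψ⟩|² = 9/10.
After stage 1 the state is |-x⟩; P(|-z⟩) = |⟨-z|-x⟩|² = 1/2.
After stage 2 the state is |-z⟩; P(|-y⟩) = |⟨-y|-z⟩|² = 1/2.
Joint probability = 9/10 × 1/2 × 1/2 = 0.225.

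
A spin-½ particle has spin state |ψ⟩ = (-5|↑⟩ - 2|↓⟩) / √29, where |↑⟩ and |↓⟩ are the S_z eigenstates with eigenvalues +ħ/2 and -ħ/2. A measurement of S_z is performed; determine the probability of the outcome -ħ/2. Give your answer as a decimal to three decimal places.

0.138

The -ħ/2 outcome corresponds to |↓⟩. Its amplitude in |ψ⟩ is -2/√29.
P = |-2|² / 29 = 4/29.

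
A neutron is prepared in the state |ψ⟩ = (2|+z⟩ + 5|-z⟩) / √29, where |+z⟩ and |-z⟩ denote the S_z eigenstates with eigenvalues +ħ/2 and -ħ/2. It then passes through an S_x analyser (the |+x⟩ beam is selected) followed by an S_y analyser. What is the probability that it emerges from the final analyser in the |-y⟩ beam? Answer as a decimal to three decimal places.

First analyser (S_x): P(|+x⟩) = |⟨+x|ψ⟩|² = 49/58.
After stage 1 the state is |+x⟩; P(|-y⟩) = |⟨-y|+x⟩|² = 1/2.
Joint probability = 49/58 × 1/2 = 0.422.

0.422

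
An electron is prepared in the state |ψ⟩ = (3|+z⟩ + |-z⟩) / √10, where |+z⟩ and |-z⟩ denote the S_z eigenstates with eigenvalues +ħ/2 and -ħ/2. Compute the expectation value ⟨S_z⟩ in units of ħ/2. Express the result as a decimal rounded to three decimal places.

0.800

⟨σ_z⟩ = |a|² - |b|² divided by |a|²+|b|², with a, b the |+z⟩, |-z⟩ amplitudes.
= (9 - 1)/10 = 8/10.
⟨S_z⟩ = (ħ/2)·⟨σ_z⟩.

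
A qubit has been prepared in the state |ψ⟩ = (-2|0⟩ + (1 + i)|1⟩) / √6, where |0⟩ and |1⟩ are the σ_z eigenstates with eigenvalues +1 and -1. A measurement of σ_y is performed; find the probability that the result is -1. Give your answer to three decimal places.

0.833

|-y⟩ = (|0⟩ - i|1⟩)/√2, so ⟨-y|ψ⟩ = (-3 + i) / (√2·√6).
P = |-3 + i|² / 12 = 10/12.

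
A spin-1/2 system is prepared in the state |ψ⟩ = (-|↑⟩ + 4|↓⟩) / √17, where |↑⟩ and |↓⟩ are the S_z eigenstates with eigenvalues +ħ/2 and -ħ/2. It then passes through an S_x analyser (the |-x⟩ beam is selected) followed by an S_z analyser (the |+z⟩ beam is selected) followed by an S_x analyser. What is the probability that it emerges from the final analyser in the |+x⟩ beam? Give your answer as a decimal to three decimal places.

First analyser (S_x): P(|-x⟩) = |⟨-x|ψ⟩|² = 25/34.
After stage 1 the state is |-x⟩; P(|+z⟩) = |⟨+z|-x⟩|² = 1/2.
After stage 2 the state is |+z⟩; P(|+x⟩) = |⟨+x|+z⟩|² = 1/2.
Joint probability = 25/34 × 1/2 × 1/2 = 0.184.

0.184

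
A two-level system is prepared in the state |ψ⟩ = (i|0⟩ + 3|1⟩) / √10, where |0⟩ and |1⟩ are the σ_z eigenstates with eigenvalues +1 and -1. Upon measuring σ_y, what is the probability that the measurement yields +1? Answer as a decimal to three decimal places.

|+y⟩ = (|0⟩ + i|1⟩)/√2, so ⟨+y|ψ⟩ = (-2i) / (√2·√10).
P = |-2i|² / 20 = 4/20.

0.200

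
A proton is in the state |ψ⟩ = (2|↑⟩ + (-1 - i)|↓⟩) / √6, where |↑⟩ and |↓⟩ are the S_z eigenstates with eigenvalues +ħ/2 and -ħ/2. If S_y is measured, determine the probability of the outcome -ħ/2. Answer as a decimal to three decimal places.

0.833

|-y⟩ = (|↑⟩ - i|↓⟩)/√2, so ⟨-y|ψ⟩ = (3 - i) / (√2·√6).
P = |3 - i|² / 12 = 10/12.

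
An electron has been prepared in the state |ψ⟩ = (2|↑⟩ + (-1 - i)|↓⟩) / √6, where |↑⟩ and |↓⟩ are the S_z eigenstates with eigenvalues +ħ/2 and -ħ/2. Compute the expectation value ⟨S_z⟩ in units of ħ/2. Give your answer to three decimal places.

⟨σ_z⟩ = |a|² - |b|² divided by |a|²+|b|², with a, b the |↑⟩, |↓⟩ amplitudes.
= (4 - 2)/6 = 2/6.
⟨S_z⟩ = (ħ/2)·⟨σ_z⟩.

0.333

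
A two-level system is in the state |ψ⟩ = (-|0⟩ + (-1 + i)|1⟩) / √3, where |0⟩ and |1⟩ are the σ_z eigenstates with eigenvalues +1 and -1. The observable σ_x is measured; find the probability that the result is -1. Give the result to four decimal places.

0.1667

|-x⟩ = (|0⟩ - |1⟩)/√2, so ⟨-x|ψ⟩ = (-i) / (√2·√3).
P = |-i|² / 6 = 1/6.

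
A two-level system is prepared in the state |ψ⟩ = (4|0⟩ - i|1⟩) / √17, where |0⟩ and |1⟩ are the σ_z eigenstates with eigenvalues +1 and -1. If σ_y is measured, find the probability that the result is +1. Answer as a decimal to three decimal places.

0.265

|+y⟩ = (|0⟩ + i|1⟩)/√2, so ⟨+y|ψ⟩ = (3) / (√2·√17).
P = |3|² / 34 = 9/34.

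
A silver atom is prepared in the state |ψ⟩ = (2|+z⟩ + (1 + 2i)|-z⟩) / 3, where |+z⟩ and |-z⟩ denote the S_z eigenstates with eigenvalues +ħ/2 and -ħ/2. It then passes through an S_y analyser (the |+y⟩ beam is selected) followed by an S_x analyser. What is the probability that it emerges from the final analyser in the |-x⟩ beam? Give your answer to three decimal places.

0.472

First analyser (S_y): P(|+y⟩) = |⟨+y|ψ⟩|² = 17/18.
After stage 1 the state is |+y⟩; P(|-x⟩) = |⟨-x|+y⟩|² = 1/2.
Joint probability = 17/18 × 1/2 = 0.472.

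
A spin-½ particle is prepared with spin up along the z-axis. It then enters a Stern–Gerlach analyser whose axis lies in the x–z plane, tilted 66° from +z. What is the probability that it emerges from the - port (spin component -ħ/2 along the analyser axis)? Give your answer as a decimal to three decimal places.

0.297

For spin-½, the probability of finding spin-up along an axis at angle θ to the initial spin direction is cos²(θ/2); spin-down is sin²(θ/2).
θ = 66°, so P = sin²(33°) ≈ 0.297.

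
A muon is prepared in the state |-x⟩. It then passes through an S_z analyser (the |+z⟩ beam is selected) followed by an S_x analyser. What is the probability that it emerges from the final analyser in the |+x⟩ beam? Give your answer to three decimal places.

First analyser (S_z): from |-x⟩, P(|+z⟩) = 1/2.
After stage 1 the state is |+z⟩; P(|+x⟩) = |⟨+x|+z⟩|² = 1/2.
Joint probability = 1/2 × 1/2 = 0.250.

0.250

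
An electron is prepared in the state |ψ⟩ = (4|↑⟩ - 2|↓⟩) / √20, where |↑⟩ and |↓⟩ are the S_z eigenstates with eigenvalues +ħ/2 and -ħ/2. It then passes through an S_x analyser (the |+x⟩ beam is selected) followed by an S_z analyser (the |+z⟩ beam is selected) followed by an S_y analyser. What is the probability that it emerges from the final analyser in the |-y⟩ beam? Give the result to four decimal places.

0.0250

First analyser (S_x): P(|+x⟩) = |⟨+x|ψ⟩|² = 4/40.
After stage 1 the state is |+x⟩; P(|+z⟩) = |⟨+z|+x⟩|² = 1/2.
After stage 2 the state is |+z⟩; P(|-y⟩) = |⟨-y|+z⟩|² = 1/2.
Joint probability = 4/40 × 1/2 × 1/2 = 0.0250.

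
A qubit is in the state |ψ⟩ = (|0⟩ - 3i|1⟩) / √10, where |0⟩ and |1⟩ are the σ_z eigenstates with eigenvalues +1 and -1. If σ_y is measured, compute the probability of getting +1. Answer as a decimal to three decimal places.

0.200

|+y⟩ = (|0⟩ + i|1⟩)/√2, so ⟨+y|ψ⟩ = (-2) / (√2·√10).
P = |-2|² / 20 = 4/20.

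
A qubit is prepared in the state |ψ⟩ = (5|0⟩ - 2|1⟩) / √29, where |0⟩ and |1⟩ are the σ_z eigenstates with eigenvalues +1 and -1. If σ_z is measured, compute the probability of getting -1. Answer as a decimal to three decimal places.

0.138

The -1 outcome corresponds to |1⟩. Its amplitude in |ψ⟩ is -2/√29.
P = |-2|² / 29 = 4/29.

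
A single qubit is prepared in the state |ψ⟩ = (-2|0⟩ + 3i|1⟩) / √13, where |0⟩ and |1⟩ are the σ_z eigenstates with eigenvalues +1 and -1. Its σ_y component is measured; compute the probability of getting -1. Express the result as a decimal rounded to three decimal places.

0.962

|-y⟩ = (|0⟩ - i|1⟩)/√2, so ⟨-y|ψ⟩ = (-5) / (√2·√13).
P = |-5|² / 26 = 25/26.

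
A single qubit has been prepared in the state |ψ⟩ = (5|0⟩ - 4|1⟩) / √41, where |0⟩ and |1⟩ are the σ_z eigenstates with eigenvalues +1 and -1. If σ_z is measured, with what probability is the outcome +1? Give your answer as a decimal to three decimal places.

0.610

The +1 outcome corresponds to |0⟩. Its amplitude in |ψ⟩ is 5/√41.
P = |5|² / 41 = 25/41.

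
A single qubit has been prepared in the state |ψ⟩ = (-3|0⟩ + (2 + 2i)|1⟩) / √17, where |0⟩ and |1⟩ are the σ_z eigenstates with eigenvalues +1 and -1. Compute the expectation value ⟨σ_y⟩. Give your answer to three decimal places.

-0.706

⟨σ_y⟩ = 2 Im(a* b)/(|a|²+|b|²) with a = -3, b = (2 + 2i).
a* b = (-6 - 6i), so ⟨σ_y⟩ = -12/17.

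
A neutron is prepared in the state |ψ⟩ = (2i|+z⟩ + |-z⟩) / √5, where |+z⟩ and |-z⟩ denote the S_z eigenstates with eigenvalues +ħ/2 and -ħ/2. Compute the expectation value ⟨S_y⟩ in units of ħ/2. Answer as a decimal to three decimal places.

-0.800

⟨σ_y⟩ = 2 Im(a* b)/(|a|²+|b|²) with a = 2i, b = 1.
a* b = -2i, so ⟨σ_y⟩ = -4/5.
⟨S_y⟩ = (ħ/2)·⟨σ_y⟩.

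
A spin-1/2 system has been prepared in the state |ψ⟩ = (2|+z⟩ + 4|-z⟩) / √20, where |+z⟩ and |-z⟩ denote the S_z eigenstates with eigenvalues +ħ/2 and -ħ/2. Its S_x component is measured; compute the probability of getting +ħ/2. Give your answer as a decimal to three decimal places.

0.900

|+x⟩ = (|+z⟩ + |-z⟩)/√2, so ⟨+x|ψ⟩ = (6) / (√2·√20).
P = |6|² / 40 = 36/40.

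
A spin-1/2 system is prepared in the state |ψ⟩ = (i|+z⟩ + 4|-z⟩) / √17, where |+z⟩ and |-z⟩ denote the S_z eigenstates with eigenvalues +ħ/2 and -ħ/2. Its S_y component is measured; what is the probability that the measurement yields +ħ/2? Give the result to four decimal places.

0.2647

|+y⟩ = (|+z⟩ + i|-z⟩)/√2, so ⟨+y|ψ⟩ = (-3i) / (√2·√17).
P = |-3i|² / 34 = 9/34.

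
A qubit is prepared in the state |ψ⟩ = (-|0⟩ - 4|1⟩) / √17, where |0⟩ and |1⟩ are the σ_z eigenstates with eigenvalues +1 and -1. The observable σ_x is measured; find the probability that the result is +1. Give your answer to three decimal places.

0.735

|+x⟩ = (|0⟩ + |1⟩)/√2, so ⟨+x|ψ⟩ = (-5) / (√2·√17).
P = |-5|² / 34 = 25/34.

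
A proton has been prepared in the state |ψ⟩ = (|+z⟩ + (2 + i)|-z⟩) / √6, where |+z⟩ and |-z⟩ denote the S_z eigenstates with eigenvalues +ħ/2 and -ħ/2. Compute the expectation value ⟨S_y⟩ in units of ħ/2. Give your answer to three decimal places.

0.333

⟨σ_y⟩ = 2 Im(a* b)/(|a|²+|b|²) with a = 1, b = (2 + i).
a* b = (2 + i), so ⟨σ_y⟩ = 2/6.
⟨S_y⟩ = (ħ/2)·⟨σ_y⟩.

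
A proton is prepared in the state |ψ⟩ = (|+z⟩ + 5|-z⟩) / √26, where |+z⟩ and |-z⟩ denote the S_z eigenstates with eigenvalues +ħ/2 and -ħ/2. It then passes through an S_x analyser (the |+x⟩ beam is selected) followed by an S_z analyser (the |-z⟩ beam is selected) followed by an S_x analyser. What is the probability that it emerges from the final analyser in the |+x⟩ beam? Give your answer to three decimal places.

0.173

First analyser (S_x): P(|+x⟩) = |⟨+x|ψ⟩|² = 36/52.
After stage 1 the state is |+x⟩; P(|-z⟩) = |⟨-z|+x⟩|² = 1/2.
After stage 2 the state is |-z⟩; P(|+x⟩) = |⟨+x|-z⟩|² = 1/2.
Joint probability = 36/52 × 1/2 × 1/2 = 0.173.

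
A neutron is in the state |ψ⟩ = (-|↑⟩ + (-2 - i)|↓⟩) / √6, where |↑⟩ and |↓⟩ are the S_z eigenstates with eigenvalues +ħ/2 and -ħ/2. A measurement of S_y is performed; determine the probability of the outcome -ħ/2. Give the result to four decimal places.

|-y⟩ = (|↑⟩ - i|↓⟩)/√2, so ⟨-y|ψ⟩ = (-2i) / (√2·√6).
P = |-2i|² / 12 = 4/12.

0.3333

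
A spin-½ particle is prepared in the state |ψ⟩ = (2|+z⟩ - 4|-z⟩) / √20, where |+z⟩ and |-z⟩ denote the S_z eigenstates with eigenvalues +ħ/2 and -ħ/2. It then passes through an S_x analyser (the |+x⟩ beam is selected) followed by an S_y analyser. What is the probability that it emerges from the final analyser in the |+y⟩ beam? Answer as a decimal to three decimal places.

First analyser (S_x): P(|+x⟩) = |⟨+x|ψ⟩|² = 4/40.
After stage 1 the state is |+x⟩; P(|+y⟩) = |⟨+y|+x⟩|² = 1/2.
Joint probability = 4/40 × 1/2 = 0.050.

0.050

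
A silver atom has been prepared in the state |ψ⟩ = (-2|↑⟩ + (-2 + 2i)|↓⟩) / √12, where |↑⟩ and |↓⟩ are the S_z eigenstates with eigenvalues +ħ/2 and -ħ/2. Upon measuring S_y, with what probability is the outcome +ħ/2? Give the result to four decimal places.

|+y⟩ = (|↑⟩ + i|↓⟩)/√2, so ⟨+y|ψ⟩ = (2i) / (√2·√12).
P = |2i|² / 24 = 4/24.

0.1667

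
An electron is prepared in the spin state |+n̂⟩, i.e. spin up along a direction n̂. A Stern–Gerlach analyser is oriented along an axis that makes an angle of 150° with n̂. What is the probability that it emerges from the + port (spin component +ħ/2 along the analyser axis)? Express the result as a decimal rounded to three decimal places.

0.067

For spin-½, the probability of finding spin-up along an axis at angle θ to the initial spin direction is cos²(θ/2); spin-down is sin²(θ/2).
θ = 150°, so P = cos²(75°) ≈ 0.067.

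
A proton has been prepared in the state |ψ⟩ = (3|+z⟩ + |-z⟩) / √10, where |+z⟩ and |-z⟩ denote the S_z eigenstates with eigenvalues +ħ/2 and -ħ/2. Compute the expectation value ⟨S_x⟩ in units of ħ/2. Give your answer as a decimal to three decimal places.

0.600

⟨σ_x⟩ = 2 Re(a* b)/(|a|²+|b|²) with a = 3, b = 1.
a* b = 3, so ⟨σ_x⟩ = 6/10.
⟨S_x⟩ = (ħ/2)·⟨σ_x⟩.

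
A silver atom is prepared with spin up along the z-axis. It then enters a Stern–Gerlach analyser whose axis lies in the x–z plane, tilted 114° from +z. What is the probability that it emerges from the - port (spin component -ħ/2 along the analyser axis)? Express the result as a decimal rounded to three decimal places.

0.703

For spin-½, the probability of finding spin-up along an axis at angle θ to the initial spin direction is cos²(θ/2); spin-down is sin²(θ/2).
θ = 114°, so P = sin²(57°) ≈ 0.703.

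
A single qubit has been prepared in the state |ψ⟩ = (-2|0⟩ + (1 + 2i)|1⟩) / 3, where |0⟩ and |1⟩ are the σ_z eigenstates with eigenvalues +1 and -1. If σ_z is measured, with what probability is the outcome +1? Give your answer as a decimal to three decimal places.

0.444

The +1 outcome corresponds to |0⟩. Its amplitude in |ψ⟩ is -2/3.
P = |-2|² / 9 = 4/9.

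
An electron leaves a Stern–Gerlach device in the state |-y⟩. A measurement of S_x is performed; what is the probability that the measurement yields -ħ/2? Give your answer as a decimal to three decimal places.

0.500

In the S_z basis, |-y⟩ = (|+z⟩ - i|-z⟩)/√2 and |-x⟩ = (|+z⟩ - |-z⟩)/√2.
|⟨-x|-y⟩|² = 1/2.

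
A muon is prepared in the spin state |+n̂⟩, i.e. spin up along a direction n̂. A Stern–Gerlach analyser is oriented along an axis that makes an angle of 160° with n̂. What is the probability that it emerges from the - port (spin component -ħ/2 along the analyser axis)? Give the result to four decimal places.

For spin-½, the probability of finding spin-up along an axis at angle θ to the initial spin direction is cos²(θ/2); spin-down is sin²(θ/2).
θ = 160°, so P = sin²(80°) ≈ 0.9698.

0.9698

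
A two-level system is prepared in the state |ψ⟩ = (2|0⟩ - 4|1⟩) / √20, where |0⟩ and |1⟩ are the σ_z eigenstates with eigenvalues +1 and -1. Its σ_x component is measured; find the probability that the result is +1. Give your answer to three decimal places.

0.100

|+x⟩ = (|0⟩ + |1⟩)/√2, so ⟨+x|ψ⟩ = (-2) / (√2·√20).
P = |-2|² / 40 = 4/40.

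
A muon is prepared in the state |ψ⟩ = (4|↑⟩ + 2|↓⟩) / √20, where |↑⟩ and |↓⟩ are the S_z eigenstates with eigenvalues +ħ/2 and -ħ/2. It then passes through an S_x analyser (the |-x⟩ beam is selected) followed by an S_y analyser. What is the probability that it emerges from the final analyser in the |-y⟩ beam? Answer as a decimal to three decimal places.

First analyser (S_x): P(|-x⟩) = |⟨-x|ψ⟩|² = 4/40.
After stage 1 the state is |-x⟩; P(|-y⟩) = |⟨-y|-x⟩|² = 1/2.
Joint probability = 4/40 × 1/2 = 0.050.

0.050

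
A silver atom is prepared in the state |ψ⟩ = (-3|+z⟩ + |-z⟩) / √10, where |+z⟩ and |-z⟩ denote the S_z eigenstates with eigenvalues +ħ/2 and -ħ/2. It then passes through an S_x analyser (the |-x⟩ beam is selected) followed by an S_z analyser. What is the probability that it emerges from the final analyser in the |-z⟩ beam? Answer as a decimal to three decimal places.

First analyser (S_x): P(|-x⟩) = |⟨-x|ψ⟩|² = 16/20.
After stage 1 the state is |-x⟩; P(|-z⟩) = |⟨-z|-x⟩|² = 1/2.
Joint probability = 16/20 × 1/2 = 0.400.

0.400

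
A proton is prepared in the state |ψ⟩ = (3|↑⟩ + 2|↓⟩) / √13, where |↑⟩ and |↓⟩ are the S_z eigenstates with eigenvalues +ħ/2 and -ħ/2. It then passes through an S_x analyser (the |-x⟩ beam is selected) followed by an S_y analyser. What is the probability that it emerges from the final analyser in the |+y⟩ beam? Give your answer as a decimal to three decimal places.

First analyser (S_x): P(|-x⟩) = |⟨-x|ψ⟩|² = 1/26.
After stage 1 the state is |-x⟩; P(|+y⟩) = |⟨+y|-x⟩|² = 1/2.
Joint probability = 1/26 × 1/2 = 0.019.

0.019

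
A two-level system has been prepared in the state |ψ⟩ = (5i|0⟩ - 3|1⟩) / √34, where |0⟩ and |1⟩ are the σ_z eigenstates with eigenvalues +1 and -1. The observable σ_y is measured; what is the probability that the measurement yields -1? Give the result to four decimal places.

0.0588

|-y⟩ = (|0⟩ - i|1⟩)/√2, so ⟨-y|ψ⟩ = (2i) / (√2·√34).
P = |2i|² / 68 = 4/68.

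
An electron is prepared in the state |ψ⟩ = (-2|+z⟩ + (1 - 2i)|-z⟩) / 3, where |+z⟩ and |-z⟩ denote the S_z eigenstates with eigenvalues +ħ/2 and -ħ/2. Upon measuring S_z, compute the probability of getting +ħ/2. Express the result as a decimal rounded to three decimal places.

0.444

The +ħ/2 outcome corresponds to |+z⟩. Its amplitude in |ψ⟩ is -2/3.
P = |-2|² / 9 = 4/9.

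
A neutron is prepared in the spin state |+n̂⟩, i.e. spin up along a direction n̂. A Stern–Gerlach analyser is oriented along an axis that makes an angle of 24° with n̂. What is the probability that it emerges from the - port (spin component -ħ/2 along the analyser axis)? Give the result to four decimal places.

For spin-½, the probability of finding spin-up along an axis at angle θ to the initial spin direction is cos²(θ/2); spin-down is sin²(θ/2).
θ = 24°, so P = sin²(12°) ≈ 0.0432.

0.0432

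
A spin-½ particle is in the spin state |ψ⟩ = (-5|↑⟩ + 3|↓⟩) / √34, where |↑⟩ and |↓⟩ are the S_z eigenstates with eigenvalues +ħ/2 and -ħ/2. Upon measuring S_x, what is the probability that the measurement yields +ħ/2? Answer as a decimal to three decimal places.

0.059

|+x⟩ = (|↑⟩ + |↓⟩)/√2, so ⟨+x|ψ⟩ = (-2) / (√2·√34).
P = |-2|² / 68 = 4/68.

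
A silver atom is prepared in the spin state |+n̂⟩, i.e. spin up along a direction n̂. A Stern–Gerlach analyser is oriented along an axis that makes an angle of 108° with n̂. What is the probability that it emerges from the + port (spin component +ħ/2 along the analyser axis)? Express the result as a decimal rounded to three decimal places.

0.345

For spin-½, the probability of finding spin-up along an axis at angle θ to the initial spin direction is cos²(θ/2); spin-down is sin²(θ/2).
θ = 108°, so P = cos²(54°) ≈ 0.345.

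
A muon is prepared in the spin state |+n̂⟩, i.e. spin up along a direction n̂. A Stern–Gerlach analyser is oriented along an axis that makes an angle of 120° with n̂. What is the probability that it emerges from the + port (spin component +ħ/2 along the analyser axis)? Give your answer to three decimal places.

0.250

For spin-½, the probability of finding spin-up along an axis at angle θ to the initial spin direction is cos²(θ/2); spin-down is sin²(θ/2).
θ = 120°, so P = cos²(60°) ≈ 0.250.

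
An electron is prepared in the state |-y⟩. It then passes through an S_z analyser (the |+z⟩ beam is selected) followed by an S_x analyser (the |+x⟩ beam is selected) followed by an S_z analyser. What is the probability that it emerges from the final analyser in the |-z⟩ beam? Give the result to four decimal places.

First analyser (S_z): from |-y⟩, P(|+z⟩) = 1/2.
After stage 1 the state is |+z⟩; P(|+x⟩) = |⟨+x|+z⟩|² = 1/2.
After stage 2 the state is |+x⟩; P(|-z⟩) = |⟨-z|+x⟩|² = 1/2.
Joint probability = 1/2 × 1/2 × 1/2 = 0.1250.

0.1250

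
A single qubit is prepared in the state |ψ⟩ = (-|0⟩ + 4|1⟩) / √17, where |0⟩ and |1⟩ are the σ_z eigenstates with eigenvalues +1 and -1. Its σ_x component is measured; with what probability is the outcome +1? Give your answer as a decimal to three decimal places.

0.265

|+x⟩ = (|0⟩ + |1⟩)/√2, so ⟨+x|ψ⟩ = (3) / (√2·√17).
P = |3|² / 34 = 9/34.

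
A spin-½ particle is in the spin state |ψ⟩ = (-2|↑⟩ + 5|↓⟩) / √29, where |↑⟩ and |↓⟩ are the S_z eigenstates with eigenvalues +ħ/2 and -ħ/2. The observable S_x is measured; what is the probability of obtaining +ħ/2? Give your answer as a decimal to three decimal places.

|+x⟩ = (|↑⟩ + |↓⟩)/√2, so ⟨+x|ψ⟩ = (3) / (√2·√29).
P = |3|² / 58 = 9/58.

0.155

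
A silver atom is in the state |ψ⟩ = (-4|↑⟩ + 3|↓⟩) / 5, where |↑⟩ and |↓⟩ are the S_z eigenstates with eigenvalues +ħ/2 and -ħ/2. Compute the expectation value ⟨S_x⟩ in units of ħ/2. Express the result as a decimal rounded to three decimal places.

⟨σ_x⟩ = 2 Re(a* b)/(|a|²+|b|²) with a = -4, b = 3.
a* b = -12, so ⟨σ_x⟩ = -24/25.
⟨S_x⟩ = (ħ/2)·⟨σ_x⟩.

-0.960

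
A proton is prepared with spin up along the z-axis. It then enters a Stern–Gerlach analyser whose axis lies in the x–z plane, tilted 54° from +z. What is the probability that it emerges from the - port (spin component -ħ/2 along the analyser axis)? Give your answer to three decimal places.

0.206

For spin-½, the probability of finding spin-up along an axis at angle θ to the initial spin direction is cos²(θ/2); spin-down is sin²(θ/2).
θ = 54°, so P = sin²(27°) ≈ 0.206.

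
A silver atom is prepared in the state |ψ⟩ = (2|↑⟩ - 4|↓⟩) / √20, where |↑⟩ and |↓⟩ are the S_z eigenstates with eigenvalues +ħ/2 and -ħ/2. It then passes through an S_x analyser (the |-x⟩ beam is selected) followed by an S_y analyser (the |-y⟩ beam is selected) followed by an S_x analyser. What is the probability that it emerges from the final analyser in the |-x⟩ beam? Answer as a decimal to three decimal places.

First analyser (S_x): P(|-x⟩) = |⟨-x|ψ⟩|² = 36/40.
After stage 1 the state is |-x⟩; P(|-y⟩) = |⟨-y|-x⟩|² = 1/2.
After stage 2 the state is |-y⟩; P(|-x⟩) = |⟨-x|-y⟩|² = 1/2.
Joint probability = 36/40 × 1/2 × 1/2 = 0.225.

0.225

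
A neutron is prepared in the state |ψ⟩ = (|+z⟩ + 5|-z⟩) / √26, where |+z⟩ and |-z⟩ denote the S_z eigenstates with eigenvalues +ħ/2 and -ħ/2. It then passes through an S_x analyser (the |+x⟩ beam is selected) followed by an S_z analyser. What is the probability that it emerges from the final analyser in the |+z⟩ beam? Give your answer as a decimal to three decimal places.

0.346

First analyser (S_x): P(|+x⟩) = |⟨+x|ψ⟩|² = 36/52.
After stage 1 the state is |+x⟩; P(|+z⟩) = |⟨+z|+x⟩|² = 1/2.
Joint probability = 36/52 × 1/2 = 0.346.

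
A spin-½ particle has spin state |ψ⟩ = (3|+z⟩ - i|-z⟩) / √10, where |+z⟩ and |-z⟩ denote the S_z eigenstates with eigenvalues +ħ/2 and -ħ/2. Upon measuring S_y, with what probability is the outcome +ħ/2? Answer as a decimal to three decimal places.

|+y⟩ = (|+z⟩ + i|-z⟩)/√2, so ⟨+y|ψ⟩ = (2) / (√2·√10).
P = |2|² / 20 = 4/20.

0.200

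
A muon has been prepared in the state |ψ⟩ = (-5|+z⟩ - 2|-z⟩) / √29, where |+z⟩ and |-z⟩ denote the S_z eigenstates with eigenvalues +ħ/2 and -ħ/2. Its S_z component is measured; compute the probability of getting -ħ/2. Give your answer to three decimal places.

0.138

The -ħ/2 outcome corresponds to |-z⟩. Its amplitude in |ψ⟩ is -2/√29.
P = |-2|² / 29 = 4/29.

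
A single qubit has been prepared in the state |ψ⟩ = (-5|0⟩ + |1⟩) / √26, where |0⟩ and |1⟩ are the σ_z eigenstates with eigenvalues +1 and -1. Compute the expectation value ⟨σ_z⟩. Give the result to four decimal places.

0.9231

⟨σ_z⟩ = |a|² - |b|² divided by |a|²+|b|², with a, b the |0⟩, |1⟩ amplitudes.
= (25 - 1)/26 = 24/26.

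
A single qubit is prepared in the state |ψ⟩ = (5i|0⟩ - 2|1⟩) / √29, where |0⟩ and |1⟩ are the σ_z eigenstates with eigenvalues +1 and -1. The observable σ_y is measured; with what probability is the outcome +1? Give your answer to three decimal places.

0.845

|+y⟩ = (|0⟩ + i|1⟩)/√2, so ⟨+y|ψ⟩ = (7i) / (√2·√29).
P = |7i|² / 58 = 49/58.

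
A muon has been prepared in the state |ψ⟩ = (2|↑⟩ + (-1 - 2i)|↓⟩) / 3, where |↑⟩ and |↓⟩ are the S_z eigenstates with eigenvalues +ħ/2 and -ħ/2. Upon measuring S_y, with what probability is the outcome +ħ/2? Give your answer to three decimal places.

|+y⟩ = (|↑⟩ + i|↓⟩)/√2, so ⟨+y|ψ⟩ = (i) / (√2·3).
P = |i|² / 18 = 1/18.

0.056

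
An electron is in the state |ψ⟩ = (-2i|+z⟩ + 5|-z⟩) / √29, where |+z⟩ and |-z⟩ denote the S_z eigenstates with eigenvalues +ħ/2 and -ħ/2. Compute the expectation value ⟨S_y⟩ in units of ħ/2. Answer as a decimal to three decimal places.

0.690

⟨σ_y⟩ = 2 Im(a* b)/(|a|²+|b|²) with a = -2i, b = 5.
a* b = 10i, so ⟨σ_y⟩ = 20/29.
⟨S_y⟩ = (ħ/2)·⟨σ_y⟩.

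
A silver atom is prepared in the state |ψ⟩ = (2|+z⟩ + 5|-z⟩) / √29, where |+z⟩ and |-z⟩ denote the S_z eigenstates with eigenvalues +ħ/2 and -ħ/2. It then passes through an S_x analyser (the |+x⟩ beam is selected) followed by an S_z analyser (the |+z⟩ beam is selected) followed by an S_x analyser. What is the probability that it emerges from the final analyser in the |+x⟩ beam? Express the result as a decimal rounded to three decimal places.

First analyser (S_x): P(|+x⟩) = |⟨+x|ψ⟩|² = 49/58.
After stage 1 the state is |+x⟩; P(|+z⟩) = |⟨+z|+x⟩|² = 1/2.
After stage 2 the state is |+z⟩; P(|+x⟩) = |⟨+x|+z⟩|² = 1/2.
Joint probability = 49/58 × 1/2 × 1/2 = 0.211.

0.211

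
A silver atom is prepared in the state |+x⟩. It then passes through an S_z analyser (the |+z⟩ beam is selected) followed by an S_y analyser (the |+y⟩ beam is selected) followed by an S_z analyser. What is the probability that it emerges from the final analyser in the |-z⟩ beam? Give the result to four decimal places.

First analyser (S_z): from |+x⟩, P(|+z⟩) = 1/2.
After stage 1 the state is |+z⟩; P(|+y⟩) = |⟨+y|+z⟩|² = 1/2.
After stage 2 the state is |+y⟩; P(|-z⟩) = |⟨-z|+y⟩|² = 1/2.
Joint probability = 1/2 × 1/2 × 1/2 = 0.1250.

0.1250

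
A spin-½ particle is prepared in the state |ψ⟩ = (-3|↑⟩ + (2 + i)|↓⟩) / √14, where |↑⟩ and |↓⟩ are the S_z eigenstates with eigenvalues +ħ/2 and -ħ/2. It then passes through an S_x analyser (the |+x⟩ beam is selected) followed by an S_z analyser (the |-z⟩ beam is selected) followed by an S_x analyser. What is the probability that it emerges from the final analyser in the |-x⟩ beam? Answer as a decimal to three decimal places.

0.018

First analyser (S_x): P(|+x⟩) = |⟨+x|ψ⟩|² = 2/28.
After stage 1 the state is |+x⟩; P(|-z⟩) = |⟨-z|+x⟩|² = 1/2.
After stage 2 the state is |-z⟩; P(|-x⟩) = |⟨-x|-z⟩|² = 1/2.
Joint probability = 2/28 × 1/2 × 1/2 = 0.018.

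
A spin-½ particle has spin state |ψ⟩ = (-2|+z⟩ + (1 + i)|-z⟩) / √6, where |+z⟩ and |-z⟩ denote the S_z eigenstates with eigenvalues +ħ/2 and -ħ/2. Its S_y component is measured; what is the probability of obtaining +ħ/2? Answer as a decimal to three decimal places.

|+y⟩ = (|+z⟩ + i|-z⟩)/√2, so ⟨+y|ψ⟩ = (-1 - i) / (√2·√6).
P = |-1 - i|² / 12 = 2/12.

0.167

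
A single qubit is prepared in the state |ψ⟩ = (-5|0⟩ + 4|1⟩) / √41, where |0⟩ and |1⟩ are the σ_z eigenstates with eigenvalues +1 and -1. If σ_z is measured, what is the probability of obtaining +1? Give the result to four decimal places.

The +1 outcome corresponds to |0⟩. Its amplitude in |ψ⟩ is -5/√41.
P = |-5|² / 41 = 25/41.

0.6098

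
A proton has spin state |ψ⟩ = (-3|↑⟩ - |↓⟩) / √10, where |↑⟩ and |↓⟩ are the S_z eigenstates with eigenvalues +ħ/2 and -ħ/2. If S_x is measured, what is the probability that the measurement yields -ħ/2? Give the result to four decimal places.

|-x⟩ = (|↑⟩ - |↓⟩)/√2, so ⟨-x|ψ⟩ = (-2) / (√2·√10).
P = |-2|² / 20 = 4/20.

0.2000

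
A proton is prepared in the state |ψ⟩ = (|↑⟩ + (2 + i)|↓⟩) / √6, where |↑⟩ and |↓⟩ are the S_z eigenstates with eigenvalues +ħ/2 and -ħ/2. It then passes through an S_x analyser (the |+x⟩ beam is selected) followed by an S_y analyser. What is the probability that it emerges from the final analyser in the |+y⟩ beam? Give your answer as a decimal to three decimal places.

First analyser (S_x): P(|+x⟩) = |⟨+x|ψ⟩|² = 10/12.
After stage 1 the state is |+x⟩; P(|+y⟩) = |⟨+y|+x⟩|² = 1/2.
Joint probability = 10/12 × 1/2 = 0.417.

0.417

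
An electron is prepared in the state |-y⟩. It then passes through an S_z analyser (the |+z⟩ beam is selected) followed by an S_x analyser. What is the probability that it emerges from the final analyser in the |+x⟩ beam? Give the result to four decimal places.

First analyser (S_z): from |-y⟩, P(|+z⟩) = 1/2.
After stage 1 the state is |+z⟩; P(|+x⟩) = |⟨+x|+z⟩|² = 1/2.
Joint probability = 1/2 × 1/2 = 0.2500.

0.2500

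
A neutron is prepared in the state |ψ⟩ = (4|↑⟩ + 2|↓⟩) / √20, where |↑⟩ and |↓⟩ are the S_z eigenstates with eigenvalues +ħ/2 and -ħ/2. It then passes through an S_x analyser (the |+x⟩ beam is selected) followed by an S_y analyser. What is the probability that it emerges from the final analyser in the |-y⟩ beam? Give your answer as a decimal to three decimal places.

0.450

First analyser (S_x): P(|+x⟩) = |⟨+x|ψ⟩|² = 36/40.
After stage 1 the state is |+x⟩; P(|-y⟩) = |⟨-y|+x⟩|² = 1/2.
Joint probability = 36/40 × 1/2 = 0.450.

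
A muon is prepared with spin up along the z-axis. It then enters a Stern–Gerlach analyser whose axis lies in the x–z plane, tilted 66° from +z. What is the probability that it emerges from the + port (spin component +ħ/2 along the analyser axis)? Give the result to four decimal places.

For spin-½, the probability of finding spin-up along an axis at angle θ to the initial spin direction is cos²(θ/2); spin-down is sin²(θ/2).
θ = 66°, so P = cos²(33°) ≈ 0.7034.

0.7034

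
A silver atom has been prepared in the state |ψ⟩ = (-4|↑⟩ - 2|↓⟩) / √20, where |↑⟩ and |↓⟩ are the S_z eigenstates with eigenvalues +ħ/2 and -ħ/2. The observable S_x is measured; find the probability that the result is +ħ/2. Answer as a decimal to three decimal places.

|+x⟩ = (|↑⟩ + |↓⟩)/√2, so ⟨+x|ψ⟩ = (-6) / (√2·√20).
P = |-6|² / 40 = 36/40.

0.900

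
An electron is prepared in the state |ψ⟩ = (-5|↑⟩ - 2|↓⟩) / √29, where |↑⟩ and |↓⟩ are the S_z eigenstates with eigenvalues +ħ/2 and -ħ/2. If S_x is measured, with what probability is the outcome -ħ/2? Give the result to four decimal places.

0.1552

|-x⟩ = (|↑⟩ - |↓⟩)/√2, so ⟨-x|ψ⟩ = (-3) / (√2·√29).
P = |-3|² / 58 = 9/58.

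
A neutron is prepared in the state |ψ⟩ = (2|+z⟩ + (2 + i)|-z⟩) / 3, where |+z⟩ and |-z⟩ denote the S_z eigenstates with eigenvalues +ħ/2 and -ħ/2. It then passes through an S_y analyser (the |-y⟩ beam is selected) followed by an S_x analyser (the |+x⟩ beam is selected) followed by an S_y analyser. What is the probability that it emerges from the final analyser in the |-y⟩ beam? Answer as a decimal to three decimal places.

First analyser (S_y): P(|-y⟩) = |⟨-y|ψ⟩|² = 5/18.
After stage 1 the state is |-y⟩; P(|+x⟩) = |⟨+x|-y⟩|² = 1/2.
After stage 2 the state is |+x⟩; P(|-y⟩) = |⟨-y|+x⟩|² = 1/2.
Joint probability = 5/18 × 1/2 × 1/2 = 0.069.

0.069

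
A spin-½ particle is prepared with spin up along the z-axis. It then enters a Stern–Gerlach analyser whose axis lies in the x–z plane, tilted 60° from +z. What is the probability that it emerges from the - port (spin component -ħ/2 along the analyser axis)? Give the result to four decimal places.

For spin-½, the probability of finding spin-up along an axis at angle θ to the initial spin direction is cos²(θ/2); spin-down is sin²(θ/2).
θ = 60°, so P = sin²(30°) ≈ 0.2500.

0.2500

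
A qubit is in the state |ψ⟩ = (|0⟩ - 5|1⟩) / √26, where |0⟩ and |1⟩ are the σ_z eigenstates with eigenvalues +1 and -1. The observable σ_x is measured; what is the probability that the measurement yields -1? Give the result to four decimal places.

0.6923

|-x⟩ = (|0⟩ - |1⟩)/√2, so ⟨-x|ψ⟩ = (6) / (√2·√26).
P = |6|² / 52 = 36/52.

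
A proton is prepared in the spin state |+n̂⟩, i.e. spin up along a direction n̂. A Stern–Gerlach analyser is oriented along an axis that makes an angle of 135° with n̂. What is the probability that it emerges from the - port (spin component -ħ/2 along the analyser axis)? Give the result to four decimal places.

For spin-½, the probability of finding spin-up along an axis at angle θ to the initial spin direction is cos²(θ/2); spin-down is sin²(θ/2).
θ = 135°, so P = sin²(67.5°) ≈ 0.8536.

0.8536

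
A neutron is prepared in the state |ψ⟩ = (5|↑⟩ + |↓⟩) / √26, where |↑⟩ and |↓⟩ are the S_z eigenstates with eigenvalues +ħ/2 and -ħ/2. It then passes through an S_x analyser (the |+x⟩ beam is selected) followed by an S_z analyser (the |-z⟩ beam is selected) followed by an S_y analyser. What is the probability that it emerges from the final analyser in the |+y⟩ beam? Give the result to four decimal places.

First analyser (S_x): P(|+x⟩) = |⟨+x|ψ⟩|² = 36/52.
After stage 1 the state is |+x⟩; P(|-z⟩) = |⟨-z|+x⟩|² = 1/2.
After stage 2 the state is |-z⟩; P(|+y⟩) = |⟨+y|-z⟩|² = 1/2.
Joint probability = 36/52 × 1/2 × 1/2 = 0.1731.

0.1731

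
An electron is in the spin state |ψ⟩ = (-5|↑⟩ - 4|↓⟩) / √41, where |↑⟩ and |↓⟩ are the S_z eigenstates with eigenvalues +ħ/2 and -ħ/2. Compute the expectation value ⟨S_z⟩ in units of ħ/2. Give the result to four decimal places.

0.2195

⟨σ_z⟩ = |a|² - |b|² divided by |a|²+|b|², with a, b the |↑⟩, |↓⟩ amplitudes.
= (25 - 16)/41 = 9/41.
⟨S_z⟩ = (ħ/2)·⟨σ_z⟩.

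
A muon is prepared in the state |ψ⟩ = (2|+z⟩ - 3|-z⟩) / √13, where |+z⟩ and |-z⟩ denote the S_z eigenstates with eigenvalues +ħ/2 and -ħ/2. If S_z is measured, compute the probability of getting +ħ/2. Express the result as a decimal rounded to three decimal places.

0.308

The +ħ/2 outcome corresponds to |+z⟩. Its amplitude in |ψ⟩ is 2/√13.
P = |2|² / 13 = 4/13.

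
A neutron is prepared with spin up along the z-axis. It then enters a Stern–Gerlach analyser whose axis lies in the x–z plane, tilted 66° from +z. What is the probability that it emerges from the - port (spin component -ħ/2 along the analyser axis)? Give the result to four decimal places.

For spin-½, the probability of finding spin-up along an axis at angle θ to the initial spin direction is cos²(θ/2); spin-down is sin²(θ/2).
θ = 66°, so P = sin²(33°) ≈ 0.2966.

0.2966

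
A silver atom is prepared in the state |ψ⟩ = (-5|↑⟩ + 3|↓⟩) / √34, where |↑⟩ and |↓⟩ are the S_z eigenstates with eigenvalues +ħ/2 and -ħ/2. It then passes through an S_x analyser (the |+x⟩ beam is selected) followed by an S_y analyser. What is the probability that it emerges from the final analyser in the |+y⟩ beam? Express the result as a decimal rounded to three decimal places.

First analyser (S_x): P(|+x⟩) = |⟨+x|ψ⟩|² = 4/68.
After stage 1 the state is |+x⟩; P(|+y⟩) = |⟨+y|+x⟩|² = 1/2.
Joint probability = 4/68 × 1/2 = 0.029.

0.029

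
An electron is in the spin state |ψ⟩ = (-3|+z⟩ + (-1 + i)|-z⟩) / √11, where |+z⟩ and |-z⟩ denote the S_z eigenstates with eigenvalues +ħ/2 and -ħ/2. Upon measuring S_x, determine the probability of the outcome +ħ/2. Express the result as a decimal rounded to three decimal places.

0.773

|+x⟩ = (|+z⟩ + |-z⟩)/√2, so ⟨+x|ψ⟩ = (-4 + i) / (√2·√11).
P = |-4 + i|² / 22 = 17/22.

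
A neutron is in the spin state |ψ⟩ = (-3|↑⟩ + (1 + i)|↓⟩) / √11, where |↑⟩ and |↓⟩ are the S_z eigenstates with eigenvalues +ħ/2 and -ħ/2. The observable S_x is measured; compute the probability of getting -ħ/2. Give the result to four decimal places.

|-x⟩ = (|↑⟩ - |↓⟩)/√2, so ⟨-x|ψ⟩ = (-4 - i) / (√2·√11).
P = |-4 - i|² / 22 = 17/22.

0.7727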